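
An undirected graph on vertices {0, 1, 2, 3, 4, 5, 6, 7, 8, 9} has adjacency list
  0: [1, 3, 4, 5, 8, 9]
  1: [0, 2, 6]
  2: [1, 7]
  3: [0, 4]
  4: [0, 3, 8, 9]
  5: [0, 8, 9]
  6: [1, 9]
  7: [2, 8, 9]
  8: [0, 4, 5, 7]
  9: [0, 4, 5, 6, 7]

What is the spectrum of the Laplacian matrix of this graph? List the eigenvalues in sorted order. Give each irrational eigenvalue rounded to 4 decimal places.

Each diagonal entry of L is the vertex degree and each off-diagonal entry is -1 where an edge is present, 0 otherwise; in the order [0, 1, 2, 3, 4, 5, 6, 7, 8, 9] the diagonal is [6, 3, 2, 2, 4, 3, 2, 3, 4, 5]. L is symmetric positive semidefinite, so every eigenvalue is real and nonnegative.

[0, 1.0438, 1.5960, 1.9136, 2.9573, 3.7727, 4.2042, 4.6702, 6.4557, 7.3865]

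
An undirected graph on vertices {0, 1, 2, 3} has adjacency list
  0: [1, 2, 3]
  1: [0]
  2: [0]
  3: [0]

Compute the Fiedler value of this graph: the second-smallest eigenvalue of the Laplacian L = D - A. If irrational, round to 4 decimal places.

Each diagonal entry of L is the vertex degree and each off-diagonal entry is -1 where an edge is present, 0 otherwise; in the order [0, 1, 2, 3] the diagonal is [3, 1, 1, 1]. The sorted Laplacian eigenvalues are [0, 1, 1, 4]; the algebraic connectivity is the second entry, 1. By the matrix-tree theorem the graph has (1/4) * product of the nonzero eigenvalues = 1 spanning tree. The eigenvalues sum to 6, which equals trace(L) = 2|E|.

1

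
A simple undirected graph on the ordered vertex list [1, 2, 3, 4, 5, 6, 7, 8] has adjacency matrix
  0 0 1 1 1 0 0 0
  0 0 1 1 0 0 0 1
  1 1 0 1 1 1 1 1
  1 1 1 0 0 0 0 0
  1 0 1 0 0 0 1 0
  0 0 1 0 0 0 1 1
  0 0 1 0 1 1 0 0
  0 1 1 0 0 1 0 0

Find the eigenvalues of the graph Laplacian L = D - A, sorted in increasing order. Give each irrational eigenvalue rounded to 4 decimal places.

With the vertex order [1, 2, 3, 4, 5, 6, 7, 8], the degrees are [3, 3, 7, 3, 3, 3, 3, 3], giving D = diag(3, 3, 7, 3, 3, 3, 3, 3) and L = D - A. Since every row of L sums to 0, the all-ones vector is in the kernel and 0 is an eigenvalue. By the matrix-tree theorem the graph has (1/8) * product of the nonzero eigenvalues = 841 spanning trees. There is one zero in the spectrum, matching the 1 component.

[0, 1.7530, 1.7530, 3.4450, 3.4450, 4.8019, 4.8019, 8]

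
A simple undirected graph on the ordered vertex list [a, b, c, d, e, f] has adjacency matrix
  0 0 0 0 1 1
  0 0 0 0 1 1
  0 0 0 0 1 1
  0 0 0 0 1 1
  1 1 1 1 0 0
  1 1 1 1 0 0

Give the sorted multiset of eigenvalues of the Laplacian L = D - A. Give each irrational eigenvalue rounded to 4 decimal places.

Reading degrees in the order [a, b, c, d, e, f] gives [2, 2, 2, 2, 4, 4]; set D = diag(2, 2, 2, 2, 4, 4) and form L = D - A. The multiplicity of 0 as a Laplacian eigenvalue equals the number of connected components. The single zero eigenvalue shows the graph is connected. The largest eigenvalue, 6, is at most the vertex count 6. The eigenvalues sum to 16, which equals trace(L) = 2|E|.

[0, 2, 2, 2, 4, 6]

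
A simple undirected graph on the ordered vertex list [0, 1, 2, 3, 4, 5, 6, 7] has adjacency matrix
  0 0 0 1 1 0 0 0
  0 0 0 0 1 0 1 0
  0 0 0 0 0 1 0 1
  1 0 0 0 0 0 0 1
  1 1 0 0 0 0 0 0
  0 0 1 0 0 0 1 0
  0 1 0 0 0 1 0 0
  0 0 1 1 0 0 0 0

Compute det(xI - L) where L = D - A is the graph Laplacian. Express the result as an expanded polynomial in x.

Reading degrees in the order [0, 1, 2, 3, 4, 5, 6, 7] gives [2, 2, 2, 2, 2, 2, 2, 2]; set D = diag(2, 2, 2, 2, 2, 2, 2, 2) and form L = D - A. L has integer entries, so p(x) = det(xI - L) has integer coefficients. Expanding the determinant yields x^8 - 16x^7 + 104x^6 - 352x^5 + 660x^4 - 672x^3 + 336x^2 - 64x. The constant term is 0 because L is singular (the all-ones vector lies in its kernel). The eigenvalues sum to 16, which equals trace(L) = 2|E|. The largest eigenvalue, 4, is at most the vertex count 8.

x^8 - 16x^7 + 104x^6 - 352x^5 + 660x^4 - 672x^3 + 336x^2 - 64x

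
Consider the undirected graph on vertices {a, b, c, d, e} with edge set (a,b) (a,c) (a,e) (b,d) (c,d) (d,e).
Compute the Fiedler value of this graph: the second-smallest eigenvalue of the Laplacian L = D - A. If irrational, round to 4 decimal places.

With the vertex order [a, b, c, d, e], the degrees are [3, 2, 2, 3, 2], giving D = diag(3, 2, 2, 3, 2) and L = D - A. The smallest Laplacian eigenvalue is always 0. The next one, lambda_2 = 2, measures how hard the graph is to disconnect: larger values mean better connectivity. The eigenvalues sum to 12, which equals trace(L) = 2|E|. There is one zero in the spectrum, matching the 1 component.

2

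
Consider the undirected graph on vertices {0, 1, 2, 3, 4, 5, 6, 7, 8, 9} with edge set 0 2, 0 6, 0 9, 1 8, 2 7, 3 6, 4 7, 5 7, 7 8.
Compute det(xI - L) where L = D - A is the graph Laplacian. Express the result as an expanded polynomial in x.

Reading degrees in the order [0, 1, 2, 3, 4, 5, 6, 7, 8, 9] gives [3, 1, 2, 1, 1, 1, 2, 4, 2, 1]; set D = diag(3, 1, 2, 1, 1, 1, 2, 4, 2, 1) and form L = D - A. Computing det(xI - L) by cofactor expansion (or equivalently via sum-over-permutations) gives x^10 - 18x^9 + 132x^8 - 514x^7 + 1163x^6 - 1572x^5 + 1256x^4 - 564x^3 + 126x^2 - 10x. The constant term is 0 because L is singular (the all-ones vector lies in its kernel). The largest eigenvalue, 5.2005, is at most the vertex count 10.

x^10 - 18x^9 + 132x^8 - 514x^7 + 1163x^6 - 1572x^5 + 1256x^4 - 564x^3 + 126x^2 - 10x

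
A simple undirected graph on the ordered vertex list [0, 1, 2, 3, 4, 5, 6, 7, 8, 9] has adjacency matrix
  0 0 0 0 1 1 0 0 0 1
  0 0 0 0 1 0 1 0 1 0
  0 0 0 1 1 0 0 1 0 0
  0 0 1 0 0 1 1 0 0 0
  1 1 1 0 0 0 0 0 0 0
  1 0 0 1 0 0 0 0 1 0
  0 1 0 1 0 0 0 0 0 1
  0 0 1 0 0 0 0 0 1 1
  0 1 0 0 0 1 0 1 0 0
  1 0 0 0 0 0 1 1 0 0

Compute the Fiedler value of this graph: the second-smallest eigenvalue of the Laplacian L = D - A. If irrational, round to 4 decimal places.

With the vertex order [0, 1, 2, 3, 4, 5, 6, 7, 8, 9], the degrees are [3, 3, 3, 3, 3, 3, 3, 3, 3, 3], giving D = diag(3, 3, 3, 3, 3, 3, 3, 3, 3, 3) and L = D - A. Computing the eigenvalues of L and sorting gives [0, 2, 2, 2, 2, 2, 5, 5, 5, 5]. The Fiedler value lambda_2 = 2 is strictly positive, so the graph is connected.

2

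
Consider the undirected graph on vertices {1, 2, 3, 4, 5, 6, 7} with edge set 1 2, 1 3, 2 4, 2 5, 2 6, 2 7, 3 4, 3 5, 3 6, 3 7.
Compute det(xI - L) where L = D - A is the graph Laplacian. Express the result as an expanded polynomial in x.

Reading degrees in the order [1, 2, 3, 4, 5, 6, 7] gives [2, 5, 5, 2, 2, 2, 2]; set D = diag(2, 5, 5, 2, 2, 2, 2) and form L = D - A. Computing det(xI - L) by cofactor expansion (or equivalently via sum-over-permutations) gives x^7 - 20x^6 + 155x^5 - 600x^4 + 1240x^3 - 1312x^2 + 560x. The coefficient of x^6 equals -trace(L) = -20, matching the sum of degrees. The largest eigenvalue, 7, is at most the vertex count 7. The eigenvalues sum to 20, which equals trace(L) = 2|E|.

x^7 - 20x^6 + 155x^5 - 600x^4 + 1240x^3 - 1312x^2 + 560x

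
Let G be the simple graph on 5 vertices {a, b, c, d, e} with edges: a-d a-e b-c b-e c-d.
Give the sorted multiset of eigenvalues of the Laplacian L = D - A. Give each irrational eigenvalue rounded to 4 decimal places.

[0, 1.3820, 1.3820, 3.6180, 3.6180]

With the vertex order [a, b, c, d, e], the degrees are [2, 2, 2, 2, 2], giving D = diag(2, 2, 2, 2, 2) and L = D - A. The multiplicity of 0 as a Laplacian eigenvalue equals the number of connected components. The largest eigenvalue, 3.6180, is at most the vertex count 5.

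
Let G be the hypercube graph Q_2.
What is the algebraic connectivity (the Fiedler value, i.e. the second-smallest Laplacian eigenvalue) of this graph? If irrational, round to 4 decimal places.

The graph has 4 vertices and degree multiset [2, 2, 2, 2]; D is the diagonal matrix of degrees and L = D - A. The sorted Laplacian eigenvalues are [0, 2, 2, 4]; the algebraic connectivity is the second entry, 2. The largest eigenvalue, 4, is at most the vertex count 4.

2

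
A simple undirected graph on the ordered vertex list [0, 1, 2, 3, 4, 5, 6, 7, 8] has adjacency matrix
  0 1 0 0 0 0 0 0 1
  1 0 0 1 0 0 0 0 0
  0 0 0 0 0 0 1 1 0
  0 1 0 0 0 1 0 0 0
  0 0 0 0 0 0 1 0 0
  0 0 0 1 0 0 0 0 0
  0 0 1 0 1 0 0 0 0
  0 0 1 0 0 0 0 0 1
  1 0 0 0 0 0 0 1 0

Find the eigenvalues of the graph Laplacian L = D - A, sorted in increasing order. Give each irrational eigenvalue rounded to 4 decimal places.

Reading degrees in the order [0, 1, 2, 3, 4, 5, 6, 7, 8] gives [2, 2, 2, 2, 1, 1, 2, 2, 2]; set D = diag(2, 2, 2, 2, 1, 1, 2, 2, 2) and form L = D - A. L is symmetric positive semidefinite, so every eigenvalue is real and nonnegative. The single zero eigenvalue shows the graph is connected. There is one zero in the spectrum, matching the 1 component.

[0, 0.1206, 0.4679, 1, 1.6527, 2.3473, 3, 3.5321, 3.8794]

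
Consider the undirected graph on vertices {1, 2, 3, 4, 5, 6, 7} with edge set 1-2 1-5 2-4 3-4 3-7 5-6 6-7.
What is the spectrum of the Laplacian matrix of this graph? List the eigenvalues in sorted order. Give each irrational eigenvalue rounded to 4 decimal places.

Each diagonal entry of L is the vertex degree and each off-diagonal entry is -1 where an edge is present, 0 otherwise; in the order [1, 2, 3, 4, 5, 6, 7] the diagonal is [2, 2, 2, 2, 2, 2, 2]. Diagonalising L (or applying a numerical eigensolver to the 7x7 matrix) gives the spectrum above. The single zero eigenvalue shows the graph is connected. The eigenvalues sum to 14, which equals trace(L) = 2|E|.

[0, 0.7530, 0.7530, 2.4450, 2.4450, 3.8019, 3.8019]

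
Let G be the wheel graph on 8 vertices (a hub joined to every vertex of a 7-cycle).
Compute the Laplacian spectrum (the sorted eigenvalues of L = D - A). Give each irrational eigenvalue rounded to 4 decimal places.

The graph has 8 vertices and degree multiset [7, 3, 3, 3, 3, 3, 3, 3]; D is the diagonal matrix of degrees and L = D - A. The multiplicity of 0 as a Laplacian eigenvalue equals the number of connected components. There is one zero in the spectrum, matching the 1 component. The largest eigenvalue, 8, is at most the vertex count 8.

[0, 1.7530, 1.7530, 3.4450, 3.4450, 4.8019, 4.8019, 8]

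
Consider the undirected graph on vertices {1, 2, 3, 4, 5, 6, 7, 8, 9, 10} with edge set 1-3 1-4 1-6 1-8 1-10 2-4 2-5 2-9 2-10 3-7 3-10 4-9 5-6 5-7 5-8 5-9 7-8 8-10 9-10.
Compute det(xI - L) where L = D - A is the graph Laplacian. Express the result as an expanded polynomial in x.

Each diagonal entry of L is the vertex degree and each off-diagonal entry is -1 where an edge is present, 0 otherwise; in the order [1, 2, 3, 4, 5, 6, 7, 8, 9, 10] the diagonal is [5, 4, 3, 3, 5, 2, 3, 4, 4, 5]. Computing det(xI - L) by cofactor expansion (or equivalently via sum-over-permutations) gives x^10 - 38x^9 + 626x^8 - 5858x^7 + 34257x^6 - 129592x^5 + 316533x^4 - 480462x^3 + 410545x^2 - 150300x. The constant term is 0 because L is singular (the all-ones vector lies in its kernel). There is one zero in the spectrum, matching the 1 component.

x^10 - 38x^9 + 626x^8 - 5858x^7 + 34257x^6 - 129592x^5 + 316533x^4 - 480462x^3 + 410545x^2 - 150300x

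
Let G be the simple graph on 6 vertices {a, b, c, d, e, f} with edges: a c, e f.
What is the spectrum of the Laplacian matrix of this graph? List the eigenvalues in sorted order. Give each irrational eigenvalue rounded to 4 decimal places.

[0, 0, 0, 0, 2, 2]

Reading degrees in the order [a, b, c, d, e, f] gives [1, 0, 1, 0, 1, 1]; set D = diag(1, 0, 1, 0, 1, 1) and form L = D - A. L is symmetric positive semidefinite, so every eigenvalue is real and nonnegative. The 4 zero eigenvalues correspond to the 4 connected components. The eigenvalues sum to 4, which equals trace(L) = 2|E|. There are 4 zeros in the spectrum, matching the 4 components.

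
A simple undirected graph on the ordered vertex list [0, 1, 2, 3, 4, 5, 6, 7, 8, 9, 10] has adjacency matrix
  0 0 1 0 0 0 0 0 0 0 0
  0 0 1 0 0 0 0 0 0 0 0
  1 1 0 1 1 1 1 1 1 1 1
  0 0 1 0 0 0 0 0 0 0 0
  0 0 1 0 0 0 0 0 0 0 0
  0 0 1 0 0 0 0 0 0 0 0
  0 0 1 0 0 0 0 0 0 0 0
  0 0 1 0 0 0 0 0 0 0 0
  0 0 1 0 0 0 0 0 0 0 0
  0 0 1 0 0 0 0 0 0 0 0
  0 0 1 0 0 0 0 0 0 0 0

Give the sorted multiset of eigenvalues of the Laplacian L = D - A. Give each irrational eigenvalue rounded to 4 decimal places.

Each diagonal entry of L is the vertex degree and each off-diagonal entry is -1 where an edge is present, 0 otherwise; in the order [0, 1, 2, 3, 4, 5, 6, 7, 8, 9, 10] the diagonal is [1, 1, 10, 1, 1, 1, 1, 1, 1, 1, 1]. The multiplicity of 0 as a Laplacian eigenvalue equals the number of connected components. The largest eigenvalue, 11, is at most the vertex count 11.

[0, 1, 1, 1, 1, 1, 1, 1, 1, 1, 11]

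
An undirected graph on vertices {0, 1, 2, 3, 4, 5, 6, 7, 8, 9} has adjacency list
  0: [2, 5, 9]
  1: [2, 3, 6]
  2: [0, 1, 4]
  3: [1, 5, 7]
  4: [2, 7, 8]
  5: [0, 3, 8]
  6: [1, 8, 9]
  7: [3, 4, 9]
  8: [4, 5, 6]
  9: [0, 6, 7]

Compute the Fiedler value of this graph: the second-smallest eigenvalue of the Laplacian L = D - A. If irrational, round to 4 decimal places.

Each diagonal entry of L is the vertex degree and each off-diagonal entry is -1 where an edge is present, 0 otherwise; in the order [0, 1, 2, 3, 4, 5, 6, 7, 8, 9] the diagonal is [3, 3, 3, 3, 3, 3, 3, 3, 3, 3]. The sorted Laplacian eigenvalues are [0, 2, 2, 2, 2, 2, 5, 5, 5, 5]; the algebraic connectivity is the second entry, 2. The eigenvalues sum to 30, which equals trace(L) = 2|E|.

2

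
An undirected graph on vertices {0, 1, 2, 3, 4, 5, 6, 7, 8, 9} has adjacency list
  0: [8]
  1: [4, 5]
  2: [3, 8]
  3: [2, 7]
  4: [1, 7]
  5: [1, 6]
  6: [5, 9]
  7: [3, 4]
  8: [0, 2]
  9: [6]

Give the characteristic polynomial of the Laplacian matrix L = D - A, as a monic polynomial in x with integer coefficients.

x^10 - 18x^9 + 136x^8 - 560x^7 + 1365x^6 - 2002x^5 + 1716x^4 - 792x^3 + 165x^2 - 10x

With the vertex order [0, 1, 2, 3, 4, 5, 6, 7, 8, 9], the degrees are [1, 2, 2, 2, 2, 2, 2, 2, 2, 1], giving D = diag(1, 2, 2, 2, 2, 2, 2, 2, 2, 1) and L = D - A. Computing det(xI - L) by cofactor expansion (or equivalently via sum-over-permutations) gives x^10 - 18x^9 + 136x^8 - 560x^7 + 1365x^6 - 2002x^5 + 1716x^4 - 792x^3 + 165x^2 - 10x. The coefficient of x^9 equals -trace(L) = -18, matching the sum of degrees. The eigenvalues sum to 18, which equals trace(L) = 2|E|. There is one zero in the spectrum, matching the 1 component.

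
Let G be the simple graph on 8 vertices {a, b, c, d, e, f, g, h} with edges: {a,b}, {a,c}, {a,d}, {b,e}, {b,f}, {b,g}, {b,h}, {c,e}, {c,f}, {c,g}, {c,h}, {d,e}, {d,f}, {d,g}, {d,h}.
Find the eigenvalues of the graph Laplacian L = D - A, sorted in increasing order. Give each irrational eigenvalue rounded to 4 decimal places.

[0, 3, 3, 3, 3, 5, 5, 8]

Reading degrees in the order [a, b, c, d, e, f, g, h] gives [3, 5, 5, 5, 3, 3, 3, 3]; set D = diag(3, 5, 5, 5, 3, 3, 3, 3) and form L = D - A. L is symmetric positive semidefinite, so every eigenvalue is real and nonnegative. The single zero eigenvalue shows the graph is connected. By the matrix-tree theorem the graph has (1/8) * product of the nonzero eigenvalues = 2025 spanning trees.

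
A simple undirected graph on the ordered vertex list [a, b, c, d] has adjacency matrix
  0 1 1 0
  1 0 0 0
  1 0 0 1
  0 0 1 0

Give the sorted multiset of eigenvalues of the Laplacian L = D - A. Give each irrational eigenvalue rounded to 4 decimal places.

[0, 0.5858, 2, 3.4142]

Reading degrees in the order [a, b, c, d] gives [2, 1, 2, 1]; set D = diag(2, 1, 2, 1) and form L = D - A. L is symmetric positive semidefinite, so every eigenvalue is real and nonnegative.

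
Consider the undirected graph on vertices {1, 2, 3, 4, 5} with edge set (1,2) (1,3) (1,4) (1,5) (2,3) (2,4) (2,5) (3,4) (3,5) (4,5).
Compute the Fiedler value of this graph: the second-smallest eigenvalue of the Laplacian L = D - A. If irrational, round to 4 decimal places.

With the vertex order [1, 2, 3, 4, 5], the degrees are [4, 4, 4, 4, 4], giving D = diag(4, 4, 4, 4, 4) and L = D - A. The sorted Laplacian eigenvalues are [0, 5, 5, 5, 5]; the algebraic connectivity is the second entry, 5.

5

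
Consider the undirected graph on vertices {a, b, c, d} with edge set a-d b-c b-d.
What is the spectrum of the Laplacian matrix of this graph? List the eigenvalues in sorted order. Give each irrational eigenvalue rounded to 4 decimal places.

With the vertex order [a, b, c, d], the degrees are [1, 2, 1, 2], giving D = diag(1, 2, 1, 2) and L = D - A. L is symmetric positive semidefinite, so every eigenvalue is real and nonnegative. By the matrix-tree theorem the graph has (1/4) * product of the nonzero eigenvalues = 1 spanning tree. There is one zero in the spectrum, matching the 1 component.

[0, 0.5858, 2, 3.4142]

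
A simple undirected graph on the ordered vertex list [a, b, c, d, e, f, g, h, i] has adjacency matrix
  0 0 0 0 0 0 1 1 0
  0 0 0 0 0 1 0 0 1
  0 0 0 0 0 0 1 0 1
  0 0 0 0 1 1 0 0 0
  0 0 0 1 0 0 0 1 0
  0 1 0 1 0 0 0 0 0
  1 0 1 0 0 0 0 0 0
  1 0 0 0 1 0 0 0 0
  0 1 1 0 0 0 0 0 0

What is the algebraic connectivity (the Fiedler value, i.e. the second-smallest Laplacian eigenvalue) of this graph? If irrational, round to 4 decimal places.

0.4679

With the vertex order [a, b, c, d, e, f, g, h, i], the degrees are [2, 2, 2, 2, 2, 2, 2, 2, 2], giving D = diag(2, 2, 2, 2, 2, 2, 2, 2, 2) and L = D - A. The smallest Laplacian eigenvalue is always 0. The next one, lambda_2 = 0.4679, measures how hard the graph is to disconnect: larger values mean better connectivity. The largest eigenvalue, 3.8794, is at most the vertex count 9. There is one zero in the spectrum, matching the 1 component.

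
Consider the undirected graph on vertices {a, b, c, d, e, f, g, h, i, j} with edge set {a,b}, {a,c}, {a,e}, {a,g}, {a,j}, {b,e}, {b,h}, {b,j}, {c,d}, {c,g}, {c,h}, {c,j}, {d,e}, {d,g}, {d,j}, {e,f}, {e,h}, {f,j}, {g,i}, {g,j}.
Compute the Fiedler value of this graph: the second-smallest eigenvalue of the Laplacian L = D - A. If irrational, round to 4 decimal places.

0.8378

Reading degrees in the order [a, b, c, d, e, f, g, h, i, j] gives [5, 4, 5, 4, 5, 2, 5, 3, 1, 6]; set D = diag(5, 4, 5, 4, 5, 2, 5, 3, 1, 6) and form L = D - A. The sorted Laplacian eigenvalues are [0, 0.8378, 1.9155, 2.6022, 3.7946, 4.5023, 5.4469, 6.2414, 7.0875, 7.5718]; the algebraic connectivity is the second entry, 0.8378. By the matrix-tree theorem the graph has (1/10) * product of the nonzero eigenvalues = 13017 spanning trees.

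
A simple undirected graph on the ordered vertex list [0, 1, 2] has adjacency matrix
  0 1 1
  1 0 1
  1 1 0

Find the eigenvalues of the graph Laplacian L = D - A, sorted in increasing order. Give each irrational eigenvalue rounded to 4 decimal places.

[0, 3, 3]

Each diagonal entry of L is the vertex degree and each off-diagonal entry is -1 where an edge is present, 0 otherwise; in the order [0, 1, 2] the diagonal is [2, 2, 2]. Since every row of L sums to 0, the all-ones vector is in the kernel and 0 is an eigenvalue. The eigenvalues sum to 6, which equals trace(L) = 2|E|. The largest eigenvalue, 3, is at most the vertex count 3.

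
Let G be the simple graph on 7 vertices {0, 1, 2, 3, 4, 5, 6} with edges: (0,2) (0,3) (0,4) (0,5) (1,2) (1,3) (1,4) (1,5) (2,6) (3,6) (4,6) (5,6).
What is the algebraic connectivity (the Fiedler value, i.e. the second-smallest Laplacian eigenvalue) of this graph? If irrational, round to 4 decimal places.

3

Each diagonal entry of L is the vertex degree and each off-diagonal entry is -1 where an edge is present, 0 otherwise; in the order [0, 1, 2, 3, 4, 5, 6] the diagonal is [4, 4, 3, 3, 3, 3, 4]. The sorted Laplacian eigenvalues are [0, 3, 3, 3, 4, 4, 7]; the algebraic connectivity is the second entry, 3. The largest eigenvalue, 7, is at most the vertex count 7.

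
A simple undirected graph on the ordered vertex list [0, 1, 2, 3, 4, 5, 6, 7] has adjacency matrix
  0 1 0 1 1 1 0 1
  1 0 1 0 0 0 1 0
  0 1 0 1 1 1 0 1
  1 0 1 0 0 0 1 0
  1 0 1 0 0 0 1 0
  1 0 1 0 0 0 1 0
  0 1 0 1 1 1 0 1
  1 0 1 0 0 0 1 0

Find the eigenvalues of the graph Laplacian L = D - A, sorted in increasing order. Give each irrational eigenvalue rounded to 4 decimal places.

[0, 3, 3, 3, 3, 5, 5, 8]

With the vertex order [0, 1, 2, 3, 4, 5, 6, 7], the degrees are [5, 3, 5, 3, 3, 3, 5, 3], giving D = diag(5, 3, 5, 3, 3, 3, 5, 3) and L = D - A. Diagonalising L (or applying a numerical eigensolver to the 8x8 matrix) gives the spectrum above.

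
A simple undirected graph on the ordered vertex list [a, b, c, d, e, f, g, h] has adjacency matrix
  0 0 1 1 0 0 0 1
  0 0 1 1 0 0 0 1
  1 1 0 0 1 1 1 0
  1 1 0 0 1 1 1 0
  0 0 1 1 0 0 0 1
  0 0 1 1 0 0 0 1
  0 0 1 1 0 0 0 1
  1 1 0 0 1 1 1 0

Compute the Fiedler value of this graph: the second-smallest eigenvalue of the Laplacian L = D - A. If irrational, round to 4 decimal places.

Reading degrees in the order [a, b, c, d, e, f, g, h] gives [3, 3, 5, 5, 3, 3, 3, 5]; set D = diag(3, 3, 5, 5, 3, 3, 3, 5) and form L = D - A. Computing the eigenvalues of L and sorting gives [0, 3, 3, 3, 3, 5, 5, 8]. The Fiedler value lambda_2 = 3 is strictly positive, so the graph is connected. The largest eigenvalue, 8, is at most the vertex count 8. There is one zero in the spectrum, matching the 1 component.

3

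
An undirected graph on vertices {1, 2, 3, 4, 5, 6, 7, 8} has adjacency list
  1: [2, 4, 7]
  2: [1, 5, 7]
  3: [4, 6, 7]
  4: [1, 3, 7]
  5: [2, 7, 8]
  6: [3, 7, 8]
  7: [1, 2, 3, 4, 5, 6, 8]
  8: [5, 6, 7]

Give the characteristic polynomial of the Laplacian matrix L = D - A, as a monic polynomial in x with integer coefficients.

Each diagonal entry of L is the vertex degree and each off-diagonal entry is -1 where an edge is present, 0 otherwise; in the order [1, 2, 3, 4, 5, 6, 7, 8] the diagonal is [3, 3, 3, 3, 3, 3, 7, 3]. Computing det(xI - L) by cofactor expansion (or equivalently via sum-over-permutations) gives x^8 - 28x^7 + 322x^6 - 1974x^5 + 6965x^4 - 14126x^3 + 15225x^2 - 6728x. The coefficient of x^7 equals -trace(L) = -28, matching the sum of degrees. The largest eigenvalue, 8, is at most the vertex count 8. There is one zero in the spectrum, matching the 1 component.

x^8 - 28x^7 + 322x^6 - 1974x^5 + 6965x^4 - 14126x^3 + 15225x^2 - 6728x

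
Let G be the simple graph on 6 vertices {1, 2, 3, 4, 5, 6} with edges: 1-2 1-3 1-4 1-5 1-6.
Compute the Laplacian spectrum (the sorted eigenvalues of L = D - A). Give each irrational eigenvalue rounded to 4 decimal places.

[0, 1, 1, 1, 1, 6]

With the vertex order [1, 2, 3, 4, 5, 6], the degrees are [5, 1, 1, 1, 1, 1], giving D = diag(5, 1, 1, 1, 1, 1) and L = D - A. Diagonalising L (or applying a numerical eigensolver to the 6x6 matrix) gives the spectrum above.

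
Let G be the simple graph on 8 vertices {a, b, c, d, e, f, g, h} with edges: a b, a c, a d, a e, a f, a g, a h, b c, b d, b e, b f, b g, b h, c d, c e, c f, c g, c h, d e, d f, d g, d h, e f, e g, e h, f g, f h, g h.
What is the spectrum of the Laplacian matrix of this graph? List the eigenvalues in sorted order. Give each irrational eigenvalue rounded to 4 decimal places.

[0, 8, 8, 8, 8, 8, 8, 8]

Each diagonal entry of L is the vertex degree and each off-diagonal entry is -1 where an edge is present, 0 otherwise; in the order [a, b, c, d, e, f, g, h] the diagonal is [7, 7, 7, 7, 7, 7, 7, 7]. Since every row of L sums to 0, the all-ones vector is in the kernel and 0 is an eigenvalue. The single zero eigenvalue shows the graph is connected. There is one zero in the spectrum, matching the 1 component.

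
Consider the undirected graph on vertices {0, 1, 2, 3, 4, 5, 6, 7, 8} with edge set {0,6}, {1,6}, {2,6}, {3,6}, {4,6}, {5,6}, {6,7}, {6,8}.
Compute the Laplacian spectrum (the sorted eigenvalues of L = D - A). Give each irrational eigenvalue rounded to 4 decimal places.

[0, 1, 1, 1, 1, 1, 1, 1, 9]

Each diagonal entry of L is the vertex degree and each off-diagonal entry is -1 where an edge is present, 0 otherwise; in the order [0, 1, 2, 3, 4, 5, 6, 7, 8] the diagonal is [1, 1, 1, 1, 1, 1, 8, 1, 1]. The multiplicity of 0 as a Laplacian eigenvalue equals the number of connected components. By the matrix-tree theorem the graph has (1/9) * product of the nonzero eigenvalues = 1 spanning tree.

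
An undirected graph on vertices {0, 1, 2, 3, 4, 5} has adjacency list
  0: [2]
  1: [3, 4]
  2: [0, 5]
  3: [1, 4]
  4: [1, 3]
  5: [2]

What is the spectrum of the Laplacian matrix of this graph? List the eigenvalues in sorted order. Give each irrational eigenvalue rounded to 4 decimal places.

[0, 0, 1, 3, 3, 3]

With the vertex order [0, 1, 2, 3, 4, 5], the degrees are [1, 2, 2, 2, 2, 1], giving D = diag(1, 2, 2, 2, 2, 1) and L = D - A. Since every row of L sums to 0, the all-ones vector is in the kernel and 0 is an eigenvalue. The 2 zero eigenvalues correspond to the 2 connected components. The largest eigenvalue, 3, is at most the vertex count 6.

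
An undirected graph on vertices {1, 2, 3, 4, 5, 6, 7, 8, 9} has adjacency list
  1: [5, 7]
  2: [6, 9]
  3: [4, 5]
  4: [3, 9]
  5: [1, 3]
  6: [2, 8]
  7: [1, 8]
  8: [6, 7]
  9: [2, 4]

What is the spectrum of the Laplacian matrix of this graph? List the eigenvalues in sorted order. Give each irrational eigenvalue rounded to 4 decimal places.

With the vertex order [1, 2, 3, 4, 5, 6, 7, 8, 9], the degrees are [2, 2, 2, 2, 2, 2, 2, 2, 2], giving D = diag(2, 2, 2, 2, 2, 2, 2, 2, 2) and L = D - A. L is symmetric positive semidefinite, so every eigenvalue is real and nonnegative. The single zero eigenvalue shows the graph is connected. The eigenvalues sum to 18, which equals trace(L) = 2|E|. By the matrix-tree theorem the graph has (1/9) * product of the nonzero eigenvalues = 9 spanning trees.

[0, 0.4679, 0.4679, 1.6527, 1.6527, 3, 3, 3.8794, 3.8794]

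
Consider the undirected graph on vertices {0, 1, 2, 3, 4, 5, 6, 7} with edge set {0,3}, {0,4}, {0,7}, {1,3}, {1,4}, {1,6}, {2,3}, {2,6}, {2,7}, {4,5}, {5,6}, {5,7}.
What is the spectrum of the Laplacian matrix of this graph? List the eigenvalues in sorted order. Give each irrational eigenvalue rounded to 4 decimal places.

Each diagonal entry of L is the vertex degree and each off-diagonal entry is -1 where an edge is present, 0 otherwise; in the order [0, 1, 2, 3, 4, 5, 6, 7] the diagonal is [3, 3, 3, 3, 3, 3, 3, 3]. Diagonalising L (or applying a numerical eigensolver to the 8x8 matrix) gives the spectrum above. By the matrix-tree theorem the graph has (1/8) * product of the nonzero eigenvalues = 384 spanning trees.

[0, 2, 2, 2, 4, 4, 4, 6]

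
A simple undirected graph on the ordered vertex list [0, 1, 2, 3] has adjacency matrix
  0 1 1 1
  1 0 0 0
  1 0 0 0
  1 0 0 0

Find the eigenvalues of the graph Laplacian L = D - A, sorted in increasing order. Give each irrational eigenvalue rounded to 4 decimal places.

[0, 1, 1, 4]

Each diagonal entry of L is the vertex degree and each off-diagonal entry is -1 where an edge is present, 0 otherwise; in the order [0, 1, 2, 3] the diagonal is [3, 1, 1, 1]. Diagonalising L (or applying a numerical eigensolver to the 4x4 matrix) gives the spectrum above. The single zero eigenvalue shows the graph is connected. The largest eigenvalue, 4, is at most the vertex count 4. There is one zero in the spectrum, matching the 1 component.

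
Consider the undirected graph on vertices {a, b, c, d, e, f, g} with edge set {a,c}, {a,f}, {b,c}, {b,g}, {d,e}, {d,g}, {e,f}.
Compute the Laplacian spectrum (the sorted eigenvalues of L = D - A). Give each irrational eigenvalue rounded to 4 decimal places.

Each diagonal entry of L is the vertex degree and each off-diagonal entry is -1 where an edge is present, 0 otherwise; in the order [a, b, c, d, e, f, g] the diagonal is [2, 2, 2, 2, 2, 2, 2]. L is symmetric positive semidefinite, so every eigenvalue is real and nonnegative. The largest eigenvalue, 3.8019, is at most the vertex count 7.

[0, 0.7530, 0.7530, 2.4450, 2.4450, 3.8019, 3.8019]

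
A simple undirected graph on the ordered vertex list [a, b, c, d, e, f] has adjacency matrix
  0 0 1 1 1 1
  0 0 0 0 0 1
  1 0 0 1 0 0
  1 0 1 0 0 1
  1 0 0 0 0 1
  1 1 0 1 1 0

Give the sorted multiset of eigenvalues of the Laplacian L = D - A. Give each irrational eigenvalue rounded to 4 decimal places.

[0, 0.8851, 1.6972, 3.2541, 4.8608, 5.3028]

Each diagonal entry of L is the vertex degree and each off-diagonal entry is -1 where an edge is present, 0 otherwise; in the order [a, b, c, d, e, f] the diagonal is [4, 1, 2, 3, 2, 4]. The multiplicity of 0 as a Laplacian eigenvalue equals the number of connected components. The largest eigenvalue, 5.3028, is at most the vertex count 6.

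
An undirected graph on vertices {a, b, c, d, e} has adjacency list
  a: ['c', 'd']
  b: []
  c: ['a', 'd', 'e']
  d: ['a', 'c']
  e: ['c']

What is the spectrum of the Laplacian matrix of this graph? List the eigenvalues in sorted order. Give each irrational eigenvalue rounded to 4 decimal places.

[0, 0, 1, 3, 4]

Each diagonal entry of L is the vertex degree and each off-diagonal entry is -1 where an edge is present, 0 otherwise; in the order [a, b, c, d, e] the diagonal is [2, 0, 3, 2, 1]. Diagonalising L (or applying a numerical eigensolver to the 5x5 matrix) gives the spectrum above. The 2 zero eigenvalues correspond to the 2 connected components. The eigenvalues sum to 8, which equals trace(L) = 2|E|.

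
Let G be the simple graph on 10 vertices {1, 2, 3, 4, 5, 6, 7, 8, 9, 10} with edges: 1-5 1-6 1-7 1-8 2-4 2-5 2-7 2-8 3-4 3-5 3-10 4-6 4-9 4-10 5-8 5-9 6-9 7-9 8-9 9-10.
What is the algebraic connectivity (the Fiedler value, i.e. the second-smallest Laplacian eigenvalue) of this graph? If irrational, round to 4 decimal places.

With the vertex order [1, 2, 3, 4, 5, 6, 7, 8, 9, 10], the degrees are [4, 4, 3, 5, 5, 3, 3, 4, 6, 3], giving D = diag(4, 4, 3, 5, 5, 3, 3, 4, 6, 3) and L = D - A. Computing the eigenvalues of L and sorting gives [0, 1.6243, 2.5450, 3.0787, 3.6996, 3.8896, 5.2469, 5.7623, 6.1566, 7.9970]. The Fiedler value lambda_2 = 1.6243 is strictly positive, so the graph is connected. The largest eigenvalue, 7.9970, is at most the vertex count 10. The eigenvalues sum to 40, which equals trace(L) = 2|E|.

1.6243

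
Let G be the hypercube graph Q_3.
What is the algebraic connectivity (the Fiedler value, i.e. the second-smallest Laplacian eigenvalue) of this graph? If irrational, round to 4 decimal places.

The graph has 8 vertices and degree multiset [3, 3, 3, 3, 3, 3, 3, 3]; D is the diagonal matrix of degrees and L = D - A. The sorted Laplacian eigenvalues are [0, 2, 2, 2, 4, 4, 4, 6]; the algebraic connectivity is the second entry, 2. There is one zero in the spectrum, matching the 1 component. The largest eigenvalue, 6, is at most the vertex count 8.

2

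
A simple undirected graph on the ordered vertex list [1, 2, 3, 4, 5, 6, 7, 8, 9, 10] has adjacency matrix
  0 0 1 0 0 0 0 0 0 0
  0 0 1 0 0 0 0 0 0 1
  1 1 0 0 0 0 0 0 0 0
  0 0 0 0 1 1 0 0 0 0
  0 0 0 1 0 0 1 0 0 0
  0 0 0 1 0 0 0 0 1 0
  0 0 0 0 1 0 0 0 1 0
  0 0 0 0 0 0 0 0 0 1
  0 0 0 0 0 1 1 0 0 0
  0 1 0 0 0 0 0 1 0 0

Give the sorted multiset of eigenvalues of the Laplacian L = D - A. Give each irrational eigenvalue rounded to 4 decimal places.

Each diagonal entry of L is the vertex degree and each off-diagonal entry is -1 where an edge is present, 0 otherwise; in the order [1, 2, 3, 4, 5, 6, 7, 8, 9, 10] the diagonal is [1, 2, 2, 2, 2, 2, 2, 1, 2, 2]. L is symmetric positive semidefinite, so every eigenvalue is real and nonnegative. The 2 zero eigenvalues correspond to the 2 connected components. There are 2 zeros in the spectrum, matching the 2 components. The largest eigenvalue, 3.6180, is at most the vertex count 10.

[0, 0, 0.3820, 1.3820, 1.3820, 1.3820, 2.6180, 3.6180, 3.6180, 3.6180]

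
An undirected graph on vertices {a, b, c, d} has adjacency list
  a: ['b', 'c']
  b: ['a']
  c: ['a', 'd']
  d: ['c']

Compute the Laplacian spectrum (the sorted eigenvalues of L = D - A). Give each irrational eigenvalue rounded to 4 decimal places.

Each diagonal entry of L is the vertex degree and each off-diagonal entry is -1 where an edge is present, 0 otherwise; in the order [a, b, c, d] the diagonal is [2, 1, 2, 1]. Since every row of L sums to 0, the all-ones vector is in the kernel and 0 is an eigenvalue. The single zero eigenvalue shows the graph is connected. The eigenvalues sum to 6, which equals trace(L) = 2|E|. There is one zero in the spectrum, matching the 1 component.

[0, 0.5858, 2, 3.4142]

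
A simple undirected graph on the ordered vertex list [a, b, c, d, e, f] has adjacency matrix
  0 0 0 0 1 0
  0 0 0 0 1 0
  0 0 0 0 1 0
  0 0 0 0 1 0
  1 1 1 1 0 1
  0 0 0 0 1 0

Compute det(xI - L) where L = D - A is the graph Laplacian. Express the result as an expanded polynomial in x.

x^6 - 10x^5 + 30x^4 - 40x^3 + 25x^2 - 6x

Each diagonal entry of L is the vertex degree and each off-diagonal entry is -1 where an edge is present, 0 otherwise; in the order [a, b, c, d, e, f] the diagonal is [1, 1, 1, 1, 5, 1]. Computing det(xI - L) by cofactor expansion (or equivalently via sum-over-permutations) gives x^6 - 10x^5 + 30x^4 - 40x^3 + 25x^2 - 6x. The coefficient of x^5 equals -trace(L) = -10, matching the sum of degrees. There is one zero in the spectrum, matching the 1 component.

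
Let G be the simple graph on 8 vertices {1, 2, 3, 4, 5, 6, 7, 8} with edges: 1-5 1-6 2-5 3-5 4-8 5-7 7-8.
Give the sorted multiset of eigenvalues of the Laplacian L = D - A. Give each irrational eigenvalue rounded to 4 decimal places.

[0, 0.2538, 0.5472, 1, 1.4689, 2.4066, 3.1504, 5.1732]

Reading degrees in the order [1, 2, 3, 4, 5, 6, 7, 8] gives [2, 1, 1, 1, 4, 1, 2, 2]; set D = diag(2, 1, 1, 1, 4, 1, 2, 2) and form L = D - A. Diagonalising L (or applying a numerical eigensolver to the 8x8 matrix) gives the spectrum above. The single zero eigenvalue shows the graph is connected. The eigenvalues sum to 14, which equals trace(L) = 2|E|. There is one zero in the spectrum, matching the 1 component.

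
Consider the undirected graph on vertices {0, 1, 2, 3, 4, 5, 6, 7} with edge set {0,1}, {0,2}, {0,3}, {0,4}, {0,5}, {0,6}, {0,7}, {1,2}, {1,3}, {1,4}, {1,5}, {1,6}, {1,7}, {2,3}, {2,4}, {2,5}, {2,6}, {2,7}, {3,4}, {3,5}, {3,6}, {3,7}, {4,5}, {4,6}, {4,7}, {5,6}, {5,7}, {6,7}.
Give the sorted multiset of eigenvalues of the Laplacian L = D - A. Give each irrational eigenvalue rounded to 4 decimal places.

[0, 8, 8, 8, 8, 8, 8, 8]

Each diagonal entry of L is the vertex degree and each off-diagonal entry is -1 where an edge is present, 0 otherwise; in the order [0, 1, 2, 3, 4, 5, 6, 7] the diagonal is [7, 7, 7, 7, 7, 7, 7, 7]. L is symmetric positive semidefinite, so every eigenvalue is real and nonnegative.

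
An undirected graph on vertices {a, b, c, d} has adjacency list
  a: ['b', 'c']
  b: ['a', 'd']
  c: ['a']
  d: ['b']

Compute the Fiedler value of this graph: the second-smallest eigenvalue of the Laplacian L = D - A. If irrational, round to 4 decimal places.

Reading degrees in the order [a, b, c, d] gives [2, 2, 1, 1]; set D = diag(2, 2, 1, 1) and form L = D - A. The sorted Laplacian eigenvalues are [0, 0.5858, 2, 3.4142]; the algebraic connectivity is the second entry, 0.5858. The eigenvalues sum to 6, which equals trace(L) = 2|E|. The largest eigenvalue, 3.4142, is at most the vertex count 4.

0.5858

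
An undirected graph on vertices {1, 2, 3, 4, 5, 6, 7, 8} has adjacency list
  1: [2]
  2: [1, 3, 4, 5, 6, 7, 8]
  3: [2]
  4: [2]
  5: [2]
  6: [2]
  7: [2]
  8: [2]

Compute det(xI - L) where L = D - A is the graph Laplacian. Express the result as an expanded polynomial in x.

x^8 - 14x^7 + 63x^6 - 140x^5 + 175x^4 - 126x^3 + 49x^2 - 8x

With the vertex order [1, 2, 3, 4, 5, 6, 7, 8], the degrees are [1, 7, 1, 1, 1, 1, 1, 1], giving D = diag(1, 7, 1, 1, 1, 1, 1, 1) and L = D - A. L has integer entries, so p(x) = det(xI - L) has integer coefficients. Expanding the determinant yields x^8 - 14x^7 + 63x^6 - 140x^5 + 175x^4 - 126x^3 + 49x^2 - 8x. The coefficient of x^7 equals -trace(L) = -14, matching the sum of degrees. The eigenvalues sum to 14, which equals trace(L) = 2|E|.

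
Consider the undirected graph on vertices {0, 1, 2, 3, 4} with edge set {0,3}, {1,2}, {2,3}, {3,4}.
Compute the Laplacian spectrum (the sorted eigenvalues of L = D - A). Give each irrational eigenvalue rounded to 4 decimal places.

[0, 0.5188, 1, 2.3111, 4.1701]

With the vertex order [0, 1, 2, 3, 4], the degrees are [1, 1, 2, 3, 1], giving D = diag(1, 1, 2, 3, 1) and L = D - A. L is symmetric positive semidefinite, so every eigenvalue is real and nonnegative. By the matrix-tree theorem the graph has (1/5) * product of the nonzero eigenvalues = 1 spanning tree. The eigenvalues sum to 8, which equals trace(L) = 2|E|.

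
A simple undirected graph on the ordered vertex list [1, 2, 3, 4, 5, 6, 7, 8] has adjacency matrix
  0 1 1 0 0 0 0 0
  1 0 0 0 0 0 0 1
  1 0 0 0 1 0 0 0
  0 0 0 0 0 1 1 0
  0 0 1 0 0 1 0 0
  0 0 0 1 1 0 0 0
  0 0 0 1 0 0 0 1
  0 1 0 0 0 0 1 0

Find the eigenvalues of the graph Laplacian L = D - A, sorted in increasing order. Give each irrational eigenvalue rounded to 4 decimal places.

Each diagonal entry of L is the vertex degree and each off-diagonal entry is -1 where an edge is present, 0 otherwise; in the order [1, 2, 3, 4, 5, 6, 7, 8] the diagonal is [2, 2, 2, 2, 2, 2, 2, 2]. Since every row of L sums to 0, the all-ones vector is in the kernel and 0 is an eigenvalue.

[0, 0.5858, 0.5858, 2, 2, 3.4142, 3.4142, 4]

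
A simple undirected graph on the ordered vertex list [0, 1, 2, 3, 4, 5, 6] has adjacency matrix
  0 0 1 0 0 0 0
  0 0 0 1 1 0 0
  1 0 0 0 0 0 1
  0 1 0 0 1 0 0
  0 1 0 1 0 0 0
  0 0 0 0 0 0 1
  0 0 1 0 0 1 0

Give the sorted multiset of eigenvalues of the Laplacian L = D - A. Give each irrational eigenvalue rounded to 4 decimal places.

[0, 0, 0.5858, 2, 3, 3, 3.4142]

With the vertex order [0, 1, 2, 3, 4, 5, 6], the degrees are [1, 2, 2, 2, 2, 1, 2], giving D = diag(1, 2, 2, 2, 2, 1, 2) and L = D - A. L is symmetric positive semidefinite, so every eigenvalue is real and nonnegative. The 2 zero eigenvalues correspond to the 2 connected components.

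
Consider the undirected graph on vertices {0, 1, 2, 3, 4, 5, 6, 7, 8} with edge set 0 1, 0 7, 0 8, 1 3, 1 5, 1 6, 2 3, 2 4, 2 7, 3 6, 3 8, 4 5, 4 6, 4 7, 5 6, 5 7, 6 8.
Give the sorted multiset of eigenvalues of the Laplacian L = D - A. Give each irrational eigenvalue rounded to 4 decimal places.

[0, 1.8217, 2.6491, 2.7889, 3.6231, 5.0546, 5.4953, 6.1366, 6.4307]

Reading degrees in the order [0, 1, 2, 3, 4, 5, 6, 7, 8] gives [3, 4, 3, 4, 4, 4, 5, 4, 3]; set D = diag(3, 4, 3, 4, 4, 4, 5, 4, 3) and form L = D - A. Diagonalising L (or applying a numerical eigensolver to the 9x9 matrix) gives the spectrum above. The largest eigenvalue, 6.4307, is at most the vertex count 9.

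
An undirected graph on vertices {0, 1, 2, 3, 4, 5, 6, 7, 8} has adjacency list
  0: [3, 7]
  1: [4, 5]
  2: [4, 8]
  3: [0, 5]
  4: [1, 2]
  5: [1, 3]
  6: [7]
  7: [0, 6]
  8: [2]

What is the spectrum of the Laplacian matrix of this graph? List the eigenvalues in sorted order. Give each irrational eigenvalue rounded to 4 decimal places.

With the vertex order [0, 1, 2, 3, 4, 5, 6, 7, 8], the degrees are [2, 2, 2, 2, 2, 2, 1, 2, 1], giving D = diag(2, 2, 2, 2, 2, 2, 1, 2, 1) and L = D - A. L is symmetric positive semidefinite, so every eigenvalue is real and nonnegative. By the matrix-tree theorem the graph has (1/9) * product of the nonzero eigenvalues = 1 spanning tree.

[0, 0.1206, 0.4679, 1, 1.6527, 2.3473, 3, 3.5321, 3.8794]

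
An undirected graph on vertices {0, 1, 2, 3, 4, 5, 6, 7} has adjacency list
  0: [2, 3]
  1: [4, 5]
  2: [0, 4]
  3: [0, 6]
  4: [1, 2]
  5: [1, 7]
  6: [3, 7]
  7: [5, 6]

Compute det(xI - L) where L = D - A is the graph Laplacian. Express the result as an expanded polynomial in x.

Reading degrees in the order [0, 1, 2, 3, 4, 5, 6, 7] gives [2, 2, 2, 2, 2, 2, 2, 2]; set D = diag(2, 2, 2, 2, 2, 2, 2, 2) and form L = D - A. L has integer entries, so p(x) = det(xI - L) has integer coefficients. Expanding the determinant yields x^8 - 16x^7 + 104x^6 - 352x^5 + 660x^4 - 672x^3 + 336x^2 - 64x. Since p(0) = det(-L) = 0, x divides p(x). The largest eigenvalue, 4, is at most the vertex count 8.

x^8 - 16x^7 + 104x^6 - 352x^5 + 660x^4 - 672x^3 + 336x^2 - 64x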